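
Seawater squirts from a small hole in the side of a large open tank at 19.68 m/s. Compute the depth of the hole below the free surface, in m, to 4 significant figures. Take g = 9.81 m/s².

For a small hole in a large open tank, ½v² = gh, giving h = v²/(2g).
h = 19.68²/(2·9.81) = 387.3/19.62 = 19.74 m.

h = 19.74 m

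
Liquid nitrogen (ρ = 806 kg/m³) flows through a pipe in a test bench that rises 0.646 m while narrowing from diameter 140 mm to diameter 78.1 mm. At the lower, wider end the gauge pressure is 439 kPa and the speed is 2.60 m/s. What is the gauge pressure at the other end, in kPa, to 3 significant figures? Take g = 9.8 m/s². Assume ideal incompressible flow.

P₂ = 408 kPa

Continuity gives A₁v₁ = A₂v₂, so v₂ = (154 cm²)/(47.9 cm²) × 2.60 m/s = 8.35 m/s.
Energy conservation along the streamline gives P₂ = P₁ − ½ρ(v₂² − v₁²) − ρg(h₂ − h₁).
P₂ = 439000 + ½·806·(2.60² − 8.35²) − 806·9.8·(+0.646) = 439000 + (-25400) − (5100) = 408000 Pa.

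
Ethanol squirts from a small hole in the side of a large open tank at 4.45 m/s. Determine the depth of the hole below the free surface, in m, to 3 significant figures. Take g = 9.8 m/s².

Torricelli: v = √(2gh), so h = v²/(2g).
h = 4.45²/(2·9.8) = 19.8/19.60 = 1.01 m.

h = 1.01 m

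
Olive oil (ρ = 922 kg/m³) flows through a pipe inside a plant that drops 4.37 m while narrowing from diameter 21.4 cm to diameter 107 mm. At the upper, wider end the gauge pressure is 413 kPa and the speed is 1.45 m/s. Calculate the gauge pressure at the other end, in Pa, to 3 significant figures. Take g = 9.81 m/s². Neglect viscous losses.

By continuity, v₂ = v₁·A₁/A₂ = 1.45·(360/89.9) = 5.80 m/s.
Energy conservation along the streamline gives P₂ = P₁ − ½ρ(v₂² − v₁²) − ρg(h₂ − h₁).
P₂ = 413000 + ½·922·(1.45² − 5.80²) − 922·9.81·(−4.37) = 413000 + (-14500) − (-39500) = 438000 Pa.

P₂ = 438000 Pa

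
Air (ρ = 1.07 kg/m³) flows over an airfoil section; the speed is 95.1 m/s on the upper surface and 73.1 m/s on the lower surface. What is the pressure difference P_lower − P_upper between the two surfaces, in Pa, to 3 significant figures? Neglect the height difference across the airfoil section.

ΔP = 1980 Pa

With negligible Δh, P + ½ρv² is constant, so P_low − P_up = ½ρ(v_up² − v_low²).
ΔP = ½·1.07·(95.1² − 73.1²) = 1980 Pa.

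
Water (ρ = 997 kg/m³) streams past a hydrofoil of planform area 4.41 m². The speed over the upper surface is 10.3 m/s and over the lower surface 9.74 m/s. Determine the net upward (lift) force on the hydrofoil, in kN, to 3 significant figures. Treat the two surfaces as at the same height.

F = 24.7 kN

From P + ½ρv² = const at equal height, P_low − P_up = ½ρ(v_up² − v_low²).
ΔP = ½·997·(10.3² − 9.74²) = 5590 Pa.
Lift = ΔP · A = 5590 × 4.41 = 24700 N.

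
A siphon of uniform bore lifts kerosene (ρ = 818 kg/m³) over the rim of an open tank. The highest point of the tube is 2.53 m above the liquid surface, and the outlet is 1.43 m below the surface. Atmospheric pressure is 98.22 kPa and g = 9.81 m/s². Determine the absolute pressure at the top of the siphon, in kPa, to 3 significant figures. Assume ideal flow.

P_top = 66.4 kPa

Bernoulli surface→outlet gives ½v² = g·h_out, so v = √(2·9.81·1.43) = 5.30 m/s.
With constant cross-section the crest speed equals v; applying Bernoulli from the surface up to the crest, P_top = P_atm − ½ρv² − ρg·h_top.
P_top = 98220 − ½·818·5.30² − 818·9.81·2.53 = 66400 Pa.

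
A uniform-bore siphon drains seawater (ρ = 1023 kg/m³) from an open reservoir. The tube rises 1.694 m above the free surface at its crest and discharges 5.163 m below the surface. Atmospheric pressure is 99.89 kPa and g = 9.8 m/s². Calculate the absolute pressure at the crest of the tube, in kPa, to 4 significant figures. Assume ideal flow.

31.15 kPa

Bernoulli surface→outlet gives ½v² = g·h_out, so v = √(2·9.8·5.163) = 10.06 m/s.
The bore is uniform, so the speed at the crest is the same v. Bernoulli surface→crest: P_atm = P_top + ½ρv² + ρg·h_top.
P_top = 99890 − ½·1023·10.06² − 1023·9.8·1.694 = 31150 Pa.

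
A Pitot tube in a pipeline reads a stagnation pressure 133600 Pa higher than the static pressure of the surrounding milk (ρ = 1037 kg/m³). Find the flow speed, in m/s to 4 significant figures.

v = 16.05 m/s

Bernoulli between the free stream and the stagnation point: ½ρv² = P_stag − P_static.
v = √(2ΔP/ρ) = √(2·133600/1037) = 16.05 m/s.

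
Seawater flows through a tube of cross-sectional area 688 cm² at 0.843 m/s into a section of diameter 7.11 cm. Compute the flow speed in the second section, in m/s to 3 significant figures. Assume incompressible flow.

v₂ = 14.6 m/s

By continuity, v₂ = v₁·A₁/A₂ = 0.843·(688/39.7) = 14.6 m/s.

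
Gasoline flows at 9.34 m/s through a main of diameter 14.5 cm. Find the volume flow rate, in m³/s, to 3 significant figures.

Q = A·v = 0.0165 m² × 9.34 m/s = 0.154 m³/s.

0.154 m³/s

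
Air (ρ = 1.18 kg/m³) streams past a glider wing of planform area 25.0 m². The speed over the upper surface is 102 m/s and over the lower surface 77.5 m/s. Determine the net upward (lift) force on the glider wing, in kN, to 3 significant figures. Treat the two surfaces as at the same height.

F ≈ 64.9 kN

From P + ½ρv² = const at equal height, P_low − P_up = ½ρ(v_up² − v_low²).
ΔP = ½·1.18·(102² − 77.5²) = 2590 Pa.
Lift = ΔP · A = 2590 × 25.0 = 64900 N.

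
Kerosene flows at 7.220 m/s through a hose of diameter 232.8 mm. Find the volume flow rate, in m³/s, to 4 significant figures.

Q = A·v = 0.04257 m² × 7.220 m/s = 0.3073 m³/s.

Q = 0.3073 m³/s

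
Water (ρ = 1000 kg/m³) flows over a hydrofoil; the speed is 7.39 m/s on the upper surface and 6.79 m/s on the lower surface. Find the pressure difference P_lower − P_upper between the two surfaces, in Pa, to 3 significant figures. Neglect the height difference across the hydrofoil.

The pressure is lower where the speed is higher: ΔP = ½ρ(v_up² − v_low²).
ΔP = ½·1000·(7.39² − 6.79²) = 4250 Pa.

4250 Pa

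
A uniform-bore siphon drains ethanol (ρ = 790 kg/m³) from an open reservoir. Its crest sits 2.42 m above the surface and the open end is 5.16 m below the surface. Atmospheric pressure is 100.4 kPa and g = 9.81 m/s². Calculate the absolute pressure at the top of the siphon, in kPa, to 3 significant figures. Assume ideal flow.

P_top ≈ 41.7 kPa

Bernoulli surface→outlet gives ½v² = g·h_out, so v = √(2·9.81·5.16) = 10.1 m/s.
With constant cross-section the crest speed equals v; applying Bernoulli from the surface up to the crest, P_top = P_atm − ½ρv² − ρg·h_top.
P_top = 100400 − ½·790·10.1² − 790·9.81·2.42 = 41700 Pa.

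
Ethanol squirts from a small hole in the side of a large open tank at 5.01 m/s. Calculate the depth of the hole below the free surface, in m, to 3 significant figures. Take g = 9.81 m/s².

For a small hole in a large open tank, ½v² = gh, giving h = v²/(2g).
h = 5.01²/(2·9.81) = 25.1/19.62 = 1.28 m.

h = 1.28 m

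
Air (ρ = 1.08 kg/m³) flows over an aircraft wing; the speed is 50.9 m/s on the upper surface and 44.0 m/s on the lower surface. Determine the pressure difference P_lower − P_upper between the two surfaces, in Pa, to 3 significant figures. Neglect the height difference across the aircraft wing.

ΔP ≈ 354 Pa

The pressure is lower where the speed is higher: ΔP = ½ρ(v_up² − v_low²).
ΔP = ½·1.08·(50.9² − 44.0²) = 354 Pa.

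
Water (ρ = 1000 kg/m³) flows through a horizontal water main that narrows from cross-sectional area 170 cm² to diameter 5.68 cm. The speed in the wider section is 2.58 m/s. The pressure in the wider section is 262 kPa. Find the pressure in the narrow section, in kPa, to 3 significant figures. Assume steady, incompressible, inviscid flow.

The volume flow rate is constant, so v₂ = (A₁/A₂)v₁ = (170/25.3)·2.58 = 17.3 m/s.
With no height change, Bernoulli's equation is P₁ + ½ρv₁² = P₂ + ½ρv₂².
P₂ = P₁ − ½ρ(v₂² − v₁²) = 262000 − ½·1000·(17.3² − 2.58²) = 262000 − 146000 = 116000 Pa.

P₂ = 116 kPa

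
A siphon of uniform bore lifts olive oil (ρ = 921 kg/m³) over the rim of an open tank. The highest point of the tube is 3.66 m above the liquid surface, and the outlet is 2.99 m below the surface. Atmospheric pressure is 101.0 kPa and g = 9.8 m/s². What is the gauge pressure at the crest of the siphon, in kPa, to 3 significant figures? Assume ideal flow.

From the surface to the outlet (both open to atmosphere, surface at rest): v = √(2g·h_out) = √(2·9.8·2.99) = 7.66 m/s.
The bore is uniform, so the speed at the crest is the same v. Bernoulli surface→crest: P_atm = P_top + ½ρv² + ρg·h_top.
P_top = 101000 − ½·921·7.66² − 921·9.8·3.66 = 41000 Pa. So P_gauge = P_top − P_atm = -60000 Pa.

P_gauge = -60.0 kPa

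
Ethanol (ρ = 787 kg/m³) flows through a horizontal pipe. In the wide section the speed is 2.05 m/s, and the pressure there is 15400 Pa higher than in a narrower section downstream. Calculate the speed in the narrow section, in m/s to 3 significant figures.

v₂ = 6.58 m/s

Horizontal Bernoulli: P₁ + ½ρv₁² = P₂ + ½ρv₂², so v₂² = v₁² + 2(P₁ − P₂)/ρ.
v₂ = √(2.05² + 2·15400/787) = √(4.20 + 39.1) = 6.58 m/s.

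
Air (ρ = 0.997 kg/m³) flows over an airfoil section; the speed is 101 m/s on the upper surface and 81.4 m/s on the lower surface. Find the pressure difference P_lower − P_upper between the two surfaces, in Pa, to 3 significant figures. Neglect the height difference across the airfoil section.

With negligible Δh, P + ½ρv² is constant, so P_low − P_up = ½ρ(v_up² − v_low²).
ΔP = ½·0.997·(101² − 81.4²) = 1780 Pa.

ΔP ≈ 1780 Pa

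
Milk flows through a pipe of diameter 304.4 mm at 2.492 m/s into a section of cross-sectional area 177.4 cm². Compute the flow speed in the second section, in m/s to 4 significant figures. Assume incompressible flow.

Mass conservation (A₁v₁ = A₂v₂) gives v₂ = 2.492 × 727.7/177.4 = 10.22 m/s.

10.22 m/s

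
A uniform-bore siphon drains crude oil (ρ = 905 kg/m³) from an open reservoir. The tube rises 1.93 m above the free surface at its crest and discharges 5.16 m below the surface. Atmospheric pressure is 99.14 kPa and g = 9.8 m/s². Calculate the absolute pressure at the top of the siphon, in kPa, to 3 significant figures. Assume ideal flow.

The outlet speed comes from Torricelli: v = √(2g·5.16) = 10.1 m/s.
The bore is uniform, so the speed at the crest is the same v. Bernoulli surface→crest: P_atm = P_top + ½ρv² + ρg·h_top.
P_top = 99140 − ½·905·10.1² − 905·9.8·1.93 = 36300 Pa.

P_top ≈ 36.3 kPa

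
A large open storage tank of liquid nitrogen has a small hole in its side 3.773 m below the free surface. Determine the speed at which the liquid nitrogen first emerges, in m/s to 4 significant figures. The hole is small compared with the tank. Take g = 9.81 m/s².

v ≈ 8.604 m/s

The surface is effectively still and both ends are open, so ½v² = gh and v = √(2·9.81·3.773) = 8.604 m/s.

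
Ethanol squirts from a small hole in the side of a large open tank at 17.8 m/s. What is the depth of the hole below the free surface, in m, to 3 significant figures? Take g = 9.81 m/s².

h ≈ 16.1 m

Inverting v = √(2gh) gives h = v² / 2g.
h = 17.8²/(2·9.81) = 317/19.62 = 16.1 m.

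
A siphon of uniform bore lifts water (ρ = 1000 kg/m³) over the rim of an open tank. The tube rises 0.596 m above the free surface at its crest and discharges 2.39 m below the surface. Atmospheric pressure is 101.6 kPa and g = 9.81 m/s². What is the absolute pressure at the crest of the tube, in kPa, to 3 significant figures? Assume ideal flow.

P_top = 72.3 kPa

From the surface to the outlet (both open to atmosphere, surface at rest): v = √(2g·h_out) = √(2·9.81·2.39) = 6.85 m/s.
With constant cross-section the crest speed equals v; applying Bernoulli from the surface up to the crest, P_top = P_atm − ½ρv² − ρg·h_top.
P_top = 101600 − ½·1000·6.85² − 1000·9.81·0.596 = 72300 Pa.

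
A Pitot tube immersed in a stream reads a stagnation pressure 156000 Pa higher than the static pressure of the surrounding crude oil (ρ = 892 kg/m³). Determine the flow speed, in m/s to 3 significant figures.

Bernoulli between the free stream and the stagnation point: ½ρv² = P_stag − P_static.
v = √(2ΔP/ρ) = √(2·156000/892) = 18.7 m/s.

v = 18.7 m/s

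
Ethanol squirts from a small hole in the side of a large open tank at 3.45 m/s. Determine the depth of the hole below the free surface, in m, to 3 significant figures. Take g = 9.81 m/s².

h = 0.607 m

Torricelli: v = √(2gh), so h = v²/(2g).
h = 3.45²/(2·9.81) = 11.9/19.62 = 0.607 m.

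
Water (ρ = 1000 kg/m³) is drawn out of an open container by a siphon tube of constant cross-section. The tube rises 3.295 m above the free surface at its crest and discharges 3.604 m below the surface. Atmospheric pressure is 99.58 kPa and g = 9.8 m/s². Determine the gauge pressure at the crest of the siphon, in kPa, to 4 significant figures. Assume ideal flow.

Bernoulli surface→outlet gives ½v² = g·h_out, so v = √(2·9.8·3.604) = 8.405 m/s.
Continuity keeps v the same throughout the tube; from surface to crest, P_atm + 0 = P_top + ½ρv² + ρg·h_top.
P_top = 99580 − ½·1000·8.405² − 1000·9.8·3.295 = 31970 Pa. So P_gauge = P_top − P_atm = -67610 Pa.

P_gauge ≈ -67.61 kPa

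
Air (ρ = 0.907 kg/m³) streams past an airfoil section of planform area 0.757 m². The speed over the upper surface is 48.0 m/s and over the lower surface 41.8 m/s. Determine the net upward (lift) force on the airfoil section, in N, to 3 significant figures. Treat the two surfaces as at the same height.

F = 191 N

The faster flow above has the lower pressure; Bernoulli (same height) gives ΔP = ½ρ(v_up² − v_low²).
ΔP = ½·0.907·(48.0² − 41.8²) = 252 Pa.
Lift = ΔP · A = 252 × 0.757 = 191 N.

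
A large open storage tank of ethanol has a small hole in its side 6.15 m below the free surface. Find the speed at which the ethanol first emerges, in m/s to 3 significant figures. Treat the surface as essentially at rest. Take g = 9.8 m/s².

Bernoulli from surface to hole (P equal, v_surface ≈ 0): v = √(2gh) = √(2×9.8×6.15) = 11.0 m/s.

11.0 m/s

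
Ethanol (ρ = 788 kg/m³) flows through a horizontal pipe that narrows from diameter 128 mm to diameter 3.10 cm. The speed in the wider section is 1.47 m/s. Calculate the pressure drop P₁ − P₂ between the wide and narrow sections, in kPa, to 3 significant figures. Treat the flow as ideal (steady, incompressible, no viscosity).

ΔP ≈ 247 kPa

Continuity gives A₁v₁ = A₂v₂, so v₂ = (129 cm²)/(7.55 cm²) × 1.47 m/s = 25.1 m/s.
Bernoulli (h₁ = h₂): P₁ − P₂ = ½ρ(v₂² − v₁²).
P₁ − P₂ = ½·788·(25.1² − 1.47²) = ½·788·626 = 247000 Pa.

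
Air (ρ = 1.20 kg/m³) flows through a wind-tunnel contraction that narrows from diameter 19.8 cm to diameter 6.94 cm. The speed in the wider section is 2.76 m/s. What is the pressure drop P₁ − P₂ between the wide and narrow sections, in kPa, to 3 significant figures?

ΔP ≈ 0.298 kPa

Continuity gives A₁v₁ = A₂v₂, so v₂ = (308 cm²)/(37.8 cm²) × 2.76 m/s = 22.5 m/s.
Along the horizontal streamline, P + ½ρv² is constant.
P₁ − P₂ = ½·1.20·(22.5² − 2.76²) = ½·1.20·497 = 298 Pa.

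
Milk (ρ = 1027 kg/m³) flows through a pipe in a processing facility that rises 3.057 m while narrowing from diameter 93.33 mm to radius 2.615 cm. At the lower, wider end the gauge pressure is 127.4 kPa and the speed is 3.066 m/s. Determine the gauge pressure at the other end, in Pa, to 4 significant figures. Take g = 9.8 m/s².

P₂ ≈ 52510 Pa

Mass conservation (A₁v₁ = A₂v₂) gives v₂ = 3.066 × 68.41/21.48 = 9.764 m/s.
Applying Bernoulli between the two ends and solving for P₂: P₂ = P₁ + ½ρ(v₁² − v₂²) − ρgΔh.
P₂ = 127400 + ½·1027·(3.066² − 9.764²) − 1027·9.8·(+3.057) = 127400 + (-44120) − (30770) = 52510 Pa.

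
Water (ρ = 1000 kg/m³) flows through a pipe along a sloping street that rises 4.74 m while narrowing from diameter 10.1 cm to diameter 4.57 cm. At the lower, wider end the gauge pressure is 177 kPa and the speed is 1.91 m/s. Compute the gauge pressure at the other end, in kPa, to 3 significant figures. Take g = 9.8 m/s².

P₂ ≈ 88.9 kPa

The volume flow rate is constant, so v₂ = (A₁/A₂)v₁ = (80.1/16.4)·1.91 = 9.33 m/s.
Bernoulli: P₁ + ½ρv₁² + ρg h₁ = P₂ + ½ρv₂² + ρg h₂, so P₂ = P₁ + ½ρ(v₁² − v₂²) − ρg(h₂ − h₁).
P₂ = 177000 + ½·1000·(1.91² − 9.33²) − 1000·9.8·(+4.74) = 177000 + (-41700) − (46500) = 88900 Pa.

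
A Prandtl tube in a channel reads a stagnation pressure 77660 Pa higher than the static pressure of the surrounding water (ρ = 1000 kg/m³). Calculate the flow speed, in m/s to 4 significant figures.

At the stagnation point the flow is brought to rest, so Bernoulli gives P_stag − P_static = ½ρv².
v = √(2ΔP/ρ) = √(2·77660/1000) = 12.46 m/s.

v ≈ 12.46 m/s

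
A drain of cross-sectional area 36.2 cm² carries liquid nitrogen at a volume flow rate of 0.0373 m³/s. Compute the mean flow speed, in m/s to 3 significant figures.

Q = 0.0373 m³/s = 0.0373 m³/s.
v = Q/A = 0.0373 / 0.00362 = 10.3 m/s.

v = 10.3 m/s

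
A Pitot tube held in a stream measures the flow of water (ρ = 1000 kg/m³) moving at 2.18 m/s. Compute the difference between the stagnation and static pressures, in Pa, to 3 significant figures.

ΔP ≈ 2380 Pa

At the stagnation point the flow is brought to rest, so Bernoulli gives P_stag − P_static = ½ρv².
ΔP = ½·1000·2.18² = 2380 Pa.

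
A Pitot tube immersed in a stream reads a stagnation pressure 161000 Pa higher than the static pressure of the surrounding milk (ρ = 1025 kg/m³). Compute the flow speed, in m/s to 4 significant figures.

17.72 m/s

The dynamic pressure equals the rise in static pressure at the stagnation point: ΔP = ½ρv².
v = √(2ΔP/ρ) = √(2·161000/1025) = 17.72 m/s.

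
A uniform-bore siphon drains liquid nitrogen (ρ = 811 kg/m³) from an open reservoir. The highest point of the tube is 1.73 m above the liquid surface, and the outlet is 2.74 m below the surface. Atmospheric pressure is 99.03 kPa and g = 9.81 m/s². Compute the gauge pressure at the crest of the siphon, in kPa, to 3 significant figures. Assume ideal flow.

The outlet speed comes from Torricelli: v = √(2g·2.74) = 7.33 m/s.
With constant cross-section the crest speed equals v; applying Bernoulli from the surface up to the crest, P_top = P_atm − ½ρv² − ρg·h_top.
P_top = 99030 − ½·811·7.33² − 811·9.81·1.73 = 63500 Pa. So P_gauge = P_top − P_atm = -35600 Pa.

P_gauge ≈ -35.6 kPa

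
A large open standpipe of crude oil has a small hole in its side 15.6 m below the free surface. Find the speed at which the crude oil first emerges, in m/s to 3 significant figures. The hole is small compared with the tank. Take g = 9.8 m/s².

Bernoulli from surface to hole (P equal, v_surface ≈ 0): v = √(2gh) = √(2×9.8×15.6) = 17.5 m/s.

v ≈ 17.5 m/s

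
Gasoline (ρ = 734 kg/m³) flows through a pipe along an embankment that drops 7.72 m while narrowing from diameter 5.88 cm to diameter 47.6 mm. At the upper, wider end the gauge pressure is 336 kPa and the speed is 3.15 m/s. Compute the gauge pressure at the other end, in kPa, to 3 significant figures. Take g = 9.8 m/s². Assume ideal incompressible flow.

Mass conservation (A₁v₁ = A₂v₂) gives v₂ = 3.15 × 27.2/17.8 = 4.81 m/s.
Applying Bernoulli between the two ends and solving for P₂: P₂ = P₁ + ½ρ(v₁² − v₂²) − ρgΔh.
P₂ = 336000 + ½·734·(3.15² − 4.81²) − 734·9.8·(−7.72) = 336000 + (-4840) − (-55500) = 387000 Pa.

P₂ = 387 kPa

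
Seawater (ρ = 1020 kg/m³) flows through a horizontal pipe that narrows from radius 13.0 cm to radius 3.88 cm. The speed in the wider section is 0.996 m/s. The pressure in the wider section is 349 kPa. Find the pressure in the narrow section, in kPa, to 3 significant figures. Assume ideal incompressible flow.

The volume flow rate is constant, so v₂ = (A₁/A₂)v₁ = (531/47.3)·0.996 = 11.2 m/s.
Bernoulli (h₁ = h₂): P₁ − P₂ = ½ρ(v₂² − v₁²).
P₂ = P₁ − ½ρ(v₂² − v₁²) = 349000 − ½·1020·(11.2² − 0.996²) = 349000 − 63300 = 286000 Pa.

P₂ = 286 kPa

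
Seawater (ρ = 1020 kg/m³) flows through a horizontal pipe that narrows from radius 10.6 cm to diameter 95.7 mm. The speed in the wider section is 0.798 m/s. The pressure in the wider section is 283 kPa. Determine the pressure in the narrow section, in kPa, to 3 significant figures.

P₂ ≈ 276 kPa

By continuity, v₂ = v₁·A₁/A₂ = 0.798·(353/71.9) = 3.92 m/s.
The pipe is horizontal, so Bernoulli reduces to P₁ + ½ρv₁² = P₂ + ½ρv₂².
P₂ = P₁ − ½ρ(v₂² − v₁²) = 283000 − ½·1020·(3.92² − 0.798²) = 283000 − 7500 = 276000 Pa.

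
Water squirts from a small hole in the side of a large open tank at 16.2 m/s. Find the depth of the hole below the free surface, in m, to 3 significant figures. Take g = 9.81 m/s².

Torricelli: v = √(2gh), so h = v²/(2g).
h = 16.2²/(2·9.81) = 262/19.62 = 13.4 m.

h = 13.4 m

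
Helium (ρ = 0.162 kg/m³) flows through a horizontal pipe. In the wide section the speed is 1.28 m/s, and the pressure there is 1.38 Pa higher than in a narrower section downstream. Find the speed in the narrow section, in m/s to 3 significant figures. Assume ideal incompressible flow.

4.32 m/s

With h₁ = h₂, rearranging Bernoulli gives v₂ = √(v₁² + 2ΔP/ρ).
v₂ = √(1.28² + 2·1.38/0.162) = √(1.64 + 17.0) = 4.32 m/s.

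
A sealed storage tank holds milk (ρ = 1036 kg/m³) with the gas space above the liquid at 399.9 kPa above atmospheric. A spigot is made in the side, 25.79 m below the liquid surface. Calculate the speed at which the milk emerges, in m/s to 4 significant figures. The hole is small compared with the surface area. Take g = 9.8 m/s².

Take point 1 at the surface (v₁ ≈ 0) and point 2 at the hole (at atmospheric pressure). Bernoulli: P₁ + ρg h = P_atm + ½ρv₂².
With P₁ − P_atm = 399900 Pa, v₂ = √(2gh + 2ΔP/ρ) = √(2·9.8·25.79 + 2·399900/1036) = 35.74 m/s.

35.74 m/s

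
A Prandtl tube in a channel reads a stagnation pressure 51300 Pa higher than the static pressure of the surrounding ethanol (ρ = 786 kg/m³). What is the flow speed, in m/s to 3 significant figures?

v ≈ 11.4 m/s

The dynamic pressure equals the rise in static pressure at the stagnation point: ΔP = ½ρv².
v = √(2ΔP/ρ) = √(2·51300/786) = 11.4 m/s.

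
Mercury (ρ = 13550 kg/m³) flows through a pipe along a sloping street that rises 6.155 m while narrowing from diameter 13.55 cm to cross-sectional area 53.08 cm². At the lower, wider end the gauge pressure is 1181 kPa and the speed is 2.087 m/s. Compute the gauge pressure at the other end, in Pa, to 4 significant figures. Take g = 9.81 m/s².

By continuity, v₂ = v₁·A₁/A₂ = 2.087·(144.2/53.08) = 5.670 m/s.
Applying Bernoulli between the two ends and solving for P₂: P₂ = P₁ + ½ρ(v₁² − v₂²) − ρgΔh.
P₂ = 1181000 + ½·13550·(2.087² − 5.670²) − 13550·9.81·(+6.155) = 1181000 + (-188300) − (818200) = 174600 Pa.

174600 Pa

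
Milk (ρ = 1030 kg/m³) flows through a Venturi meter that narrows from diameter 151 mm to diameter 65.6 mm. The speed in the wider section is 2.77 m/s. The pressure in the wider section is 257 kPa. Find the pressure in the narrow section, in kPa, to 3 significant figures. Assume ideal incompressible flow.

P₂ = 150 kPa

Mass conservation (A₁v₁ = A₂v₂) gives v₂ = 2.77 × 179/33.8 = 14.7 m/s.
The pipe is horizontal, so Bernoulli reduces to P₁ + ½ρv₁² = P₂ + ½ρv₂².
P₂ = P₁ − ½ρ(v₂² − v₁²) = 257000 − ½·1030·(14.7² − 2.77²) = 257000 − 107000 = 150000 Pa.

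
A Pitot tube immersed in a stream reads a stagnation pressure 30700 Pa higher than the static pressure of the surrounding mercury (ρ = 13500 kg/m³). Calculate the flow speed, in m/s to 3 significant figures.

2.13 m/s

Bernoulli between the free stream and the stagnation point: ½ρv² = P_stag − P_static.
v = √(2ΔP/ρ) = √(2·30700/13500) = 2.13 m/s.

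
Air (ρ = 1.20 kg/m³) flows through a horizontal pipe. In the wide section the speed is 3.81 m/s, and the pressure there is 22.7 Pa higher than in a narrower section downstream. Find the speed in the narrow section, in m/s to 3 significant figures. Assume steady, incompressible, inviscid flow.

Horizontal Bernoulli: P₁ + ½ρv₁² = P₂ + ½ρv₂², so v₂² = v₁² + 2(P₁ − P₂)/ρ.
v₂ = √(3.81² + 2·22.7/1.20) = √(14.5 + 37.8) = 7.24 m/s.

v₂ ≈ 7.24 m/s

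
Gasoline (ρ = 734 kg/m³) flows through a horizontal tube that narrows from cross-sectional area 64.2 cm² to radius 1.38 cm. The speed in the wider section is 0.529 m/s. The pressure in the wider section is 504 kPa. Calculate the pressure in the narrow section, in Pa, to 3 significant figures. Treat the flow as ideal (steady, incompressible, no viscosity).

492000 Pa

Continuity gives A₁v₁ = A₂v₂, so v₂ = (64.2 cm²)/(5.98 cm²) × 0.529 m/s = 5.68 m/s.
With no height change, Bernoulli's equation is P₁ + ½ρv₁² = P₂ + ½ρv₂².
P₂ = P₁ − ½ρ(v₂² − v₁²) = 504000 − ½·734·(5.68² − 0.529²) = 504000 − 11700 = 492000 Pa.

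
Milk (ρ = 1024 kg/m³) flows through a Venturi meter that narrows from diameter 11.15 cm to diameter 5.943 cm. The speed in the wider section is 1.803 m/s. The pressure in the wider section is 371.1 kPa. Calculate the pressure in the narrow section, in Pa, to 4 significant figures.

352100 Pa

The volume flow rate is constant, so v₂ = (A₁/A₂)v₁ = (97.64/27.74)·1.803 = 6.346 m/s.
Along the horizontal streamline, P + ½ρv² is constant.
P₂ = P₁ − ½ρ(v₂² − v₁²) = 371100 − ½·1024·(6.346² − 1.803²) = 371100 − 18960 = 352100 Pa.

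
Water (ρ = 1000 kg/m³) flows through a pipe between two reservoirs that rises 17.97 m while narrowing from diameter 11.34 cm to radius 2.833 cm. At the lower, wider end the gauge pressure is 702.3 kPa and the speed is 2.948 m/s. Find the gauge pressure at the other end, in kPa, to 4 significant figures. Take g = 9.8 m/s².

P₂ = 460.8 kPa

The volume flow rate is constant, so v₂ = (A₁/A₂)v₁ = (101.0/25.21)·2.948 = 11.81 m/s.
Bernoulli: P₁ + ½ρv₁² + ρg h₁ = P₂ + ½ρv₂² + ρg h₂, so P₂ = P₁ + ½ρ(v₁² − v₂²) − ρg(h₂ − h₁).
P₂ = 702300 + ½·1000·(2.948² − 11.81²) − 1000·9.8·(+17.97) = 702300 + (-65380) − (176100) = 460800 Pa.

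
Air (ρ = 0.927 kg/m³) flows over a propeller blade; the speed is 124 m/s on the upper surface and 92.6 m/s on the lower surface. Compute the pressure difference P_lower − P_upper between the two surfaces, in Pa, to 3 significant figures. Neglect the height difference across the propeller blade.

ΔP ≈ 3150 Pa

The pressure is lower where the speed is higher: ΔP = ½ρ(v_up² − v_low²).
ΔP = ½·0.927·(124² − 92.6²) = 3150 Pa.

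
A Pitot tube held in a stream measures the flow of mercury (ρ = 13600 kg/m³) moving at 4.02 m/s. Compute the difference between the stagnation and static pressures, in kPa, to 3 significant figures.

110 kPa

The dynamic pressure equals the rise in static pressure at the stagnation point: ΔP = ½ρv².
ΔP = ½·13600·4.02² = 110000 Pa.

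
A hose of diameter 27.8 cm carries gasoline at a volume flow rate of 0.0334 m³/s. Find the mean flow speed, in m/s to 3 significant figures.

Q = 0.0334 m³/s = 0.0334 m³/s.
v = Q/A = 0.0334 / 0.0607 = 0.550 m/s.

v = 0.550 m/s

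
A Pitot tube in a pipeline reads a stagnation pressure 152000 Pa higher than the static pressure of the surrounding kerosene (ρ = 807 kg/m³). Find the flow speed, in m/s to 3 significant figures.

The dynamic pressure equals the rise in static pressure at the stagnation point: ΔP = ½ρv².
v = √(2ΔP/ρ) = √(2·152000/807) = 19.4 m/s.

v ≈ 19.4 m/s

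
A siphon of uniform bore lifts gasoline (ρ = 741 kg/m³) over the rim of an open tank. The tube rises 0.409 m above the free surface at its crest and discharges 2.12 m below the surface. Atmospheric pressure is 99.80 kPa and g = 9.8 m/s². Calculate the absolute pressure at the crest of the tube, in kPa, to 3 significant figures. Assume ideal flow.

The outlet speed comes from Torricelli: v = √(2g·2.12) = 6.45 m/s.
The bore is uniform, so the speed at the crest is the same v. Bernoulli surface→crest: P_atm = P_top + ½ρv² + ρg·h_top.
P_top = 99800 − ½·741·6.45² − 741·9.8·0.409 = 81400 Pa.

81.4 kPa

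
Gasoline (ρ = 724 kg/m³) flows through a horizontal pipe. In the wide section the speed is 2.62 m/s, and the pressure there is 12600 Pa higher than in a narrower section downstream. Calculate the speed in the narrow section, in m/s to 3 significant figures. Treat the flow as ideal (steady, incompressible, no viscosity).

6.46 m/s

Along the level pipe P + ½ρv² is conserved, hence v₂² = v₁² + 2(P₁ − P₂)/ρ.
v₂ = √(2.62² + 2·12600/724) = √(6.86 + 34.8) = 6.46 m/s.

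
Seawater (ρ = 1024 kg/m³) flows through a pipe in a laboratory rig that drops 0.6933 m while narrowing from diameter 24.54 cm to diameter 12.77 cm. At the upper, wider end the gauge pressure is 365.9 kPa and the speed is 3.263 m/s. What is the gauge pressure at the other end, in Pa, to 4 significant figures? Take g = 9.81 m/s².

By continuity, v₂ = v₁·A₁/A₂ = 3.263·(473.0/128.1) = 12.05 m/s.
Bernoulli: P₁ + ½ρv₁² + ρg h₁ = P₂ + ½ρv₂² + ρg h₂, so P₂ = P₁ + ½ρ(v₁² − v₂²) − ρg(h₂ − h₁).
P₂ = 365900 + ½·1024·(3.263² − 12.05²) − 1024·9.81·(−0.6933) = 365900 + (-68890) − (-6965) = 304000 Pa.

304000 Pa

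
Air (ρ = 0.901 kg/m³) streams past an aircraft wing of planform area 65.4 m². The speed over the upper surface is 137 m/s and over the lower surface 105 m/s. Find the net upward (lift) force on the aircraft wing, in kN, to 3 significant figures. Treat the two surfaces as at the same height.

From P + ½ρv² = const at equal height, P_low − P_up = ½ρ(v_up² − v_low²).
ΔP = ½·0.901·(137² − 105²) = 3490 Pa.
Lift = ΔP · A = 3490 × 65.4 = 228000 N.

F ≈ 228 kN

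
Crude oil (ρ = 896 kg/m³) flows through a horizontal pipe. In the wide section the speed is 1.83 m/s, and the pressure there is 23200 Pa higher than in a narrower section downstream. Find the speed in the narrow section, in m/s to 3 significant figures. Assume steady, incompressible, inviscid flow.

7.43 m/s

With h₁ = h₂, rearranging Bernoulli gives v₂ = √(v₁² + 2ΔP/ρ).
v₂ = √(1.83² + 2·23200/896) = √(3.35 + 51.8) = 7.43 m/s.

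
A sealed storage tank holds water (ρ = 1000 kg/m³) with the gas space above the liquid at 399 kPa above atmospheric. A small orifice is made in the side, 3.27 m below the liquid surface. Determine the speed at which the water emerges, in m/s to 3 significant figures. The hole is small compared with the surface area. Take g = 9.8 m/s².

v = 29.4 m/s

Take point 1 at the surface (v₁ ≈ 0) and point 2 at the hole (at atmospheric pressure). Bernoulli: P₁ + ρg h = P_atm + ½ρv₂².
With P₁ − P_atm = 399000 Pa, v₂ = √(2gh + 2ΔP/ρ) = √(2·9.8·3.27 + 2·399000/1000) = 29.4 m/s.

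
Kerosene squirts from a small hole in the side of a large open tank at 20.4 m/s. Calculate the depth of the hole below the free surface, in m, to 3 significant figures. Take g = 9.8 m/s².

Torricelli: v = √(2gh), so h = v²/(2g).
h = 20.4²/(2·9.8) = 416/19.60 = 21.2 m.

21.2 m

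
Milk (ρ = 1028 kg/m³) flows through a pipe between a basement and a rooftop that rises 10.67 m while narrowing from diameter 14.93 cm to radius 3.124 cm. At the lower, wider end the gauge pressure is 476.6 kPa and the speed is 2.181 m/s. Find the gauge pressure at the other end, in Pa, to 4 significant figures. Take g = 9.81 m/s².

Continuity gives A₁v₁ = A₂v₂, so v₂ = (175.1 cm²)/(30.66 cm²) × 2.181 m/s = 12.45 m/s.
Energy conservation along the streamline gives P₂ = P₁ − ½ρ(v₂² − v₁²) − ρg(h₂ − h₁).
P₂ = 476600 + ½·1028·(2.181² − 12.45²) − 1028·9.81·(+10.67) = 476600 + (-77270) − (107600) = 291700 Pa.

P₂ ≈ 291700 Pa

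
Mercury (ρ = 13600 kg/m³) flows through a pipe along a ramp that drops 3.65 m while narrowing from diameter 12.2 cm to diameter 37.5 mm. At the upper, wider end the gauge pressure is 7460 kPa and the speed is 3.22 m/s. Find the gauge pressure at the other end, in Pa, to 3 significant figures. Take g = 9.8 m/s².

P₂ = 119000 Pa

The volume flow rate is constant, so v₂ = (A₁/A₂)v₁ = (117/11.0)·3.22 = 34.1 m/s.
Applying Bernoulli between the two ends and solving for P₂: P₂ = P₁ + ½ρ(v₁² − v₂²) − ρgΔh.
P₂ = 7460000 + ½·13600·(3.22² − 34.1²) − 13600·9.8·(−3.65) = 7460000 + (-7830000) − (-486000) = 119000 Pa.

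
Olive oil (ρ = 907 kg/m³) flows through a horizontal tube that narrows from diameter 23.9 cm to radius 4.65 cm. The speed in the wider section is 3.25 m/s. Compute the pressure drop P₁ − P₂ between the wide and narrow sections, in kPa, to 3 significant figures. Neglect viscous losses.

Mass conservation (A₁v₁ = A₂v₂) gives v₂ = 3.25 × 449/67.9 = 21.5 m/s.
Along the horizontal streamline, P + ½ρv² is constant.
P₁ − P₂ = ½·907·(21.5² − 3.25²) = ½·907·450 = 204000 Pa.

ΔP ≈ 204 kPa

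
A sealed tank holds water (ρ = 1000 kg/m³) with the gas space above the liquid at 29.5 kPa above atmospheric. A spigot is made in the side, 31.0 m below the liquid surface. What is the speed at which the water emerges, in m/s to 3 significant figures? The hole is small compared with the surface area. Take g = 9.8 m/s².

25.8 m/s

Take point 1 at the surface (v₁ ≈ 0) and point 2 at the hole (at atmospheric pressure). Bernoulli: P₁ + ρg h = P_atm + ½ρv₂².
With P₁ − P_atm = 29500 Pa, v₂ = √(2gh + 2ΔP/ρ) = √(2·9.8·31.0 + 2·29500/1000) = 25.8 m/s.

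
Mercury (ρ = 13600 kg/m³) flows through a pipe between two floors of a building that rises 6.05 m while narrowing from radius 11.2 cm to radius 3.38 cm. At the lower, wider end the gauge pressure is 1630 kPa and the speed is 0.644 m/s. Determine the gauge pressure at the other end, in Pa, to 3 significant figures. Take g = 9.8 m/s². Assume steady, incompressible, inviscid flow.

Mass conservation (A₁v₁ = A₂v₂) gives v₂ = 0.644 × 394/35.9 = 7.07 m/s.
Applying Bernoulli between the two ends and solving for P₂: P₂ = P₁ + ½ρ(v₁² − v₂²) − ρgΔh.
P₂ = 1630000 + ½·13600·(0.644² − 7.07²) − 13600·9.8·(+6.05) = 1630000 + (-337000) − (806000) = 486000 Pa.

P₂ ≈ 486000 Pa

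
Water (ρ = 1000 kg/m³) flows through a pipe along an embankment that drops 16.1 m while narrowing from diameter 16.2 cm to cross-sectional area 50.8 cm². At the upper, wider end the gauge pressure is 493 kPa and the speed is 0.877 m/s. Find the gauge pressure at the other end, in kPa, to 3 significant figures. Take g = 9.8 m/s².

Mass conservation (A₁v₁ = A₂v₂) gives v₂ = 0.877 × 206/50.8 = 3.56 m/s.
Bernoulli: P₁ + ½ρv₁² + ρg h₁ = P₂ + ½ρv₂² + ρg h₂, so P₂ = P₁ + ½ρ(v₁² − v₂²) − ρg(h₂ − h₁).
P₂ = 493000 + ½·1000·(0.877² − 3.56²) − 1000·9.8·(−16.1) = 493000 + (-5950) − (-158000) = 645000 Pa.

P₂ ≈ 645 kPa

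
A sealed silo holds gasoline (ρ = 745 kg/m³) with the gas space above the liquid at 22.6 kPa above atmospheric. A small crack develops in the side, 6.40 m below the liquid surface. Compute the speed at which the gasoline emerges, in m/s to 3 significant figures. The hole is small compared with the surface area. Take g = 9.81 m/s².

Take point 1 at the surface (v₁ ≈ 0) and point 2 at the hole (at atmospheric pressure). Bernoulli: P₁ + ρg h = P_atm + ½ρv₂².
With P₁ − P_atm = 22600 Pa, v₂ = √(2gh + 2ΔP/ρ) = √(2·9.81·6.40 + 2·22600/745) = 13.6 m/s.

v ≈ 13.6 m/s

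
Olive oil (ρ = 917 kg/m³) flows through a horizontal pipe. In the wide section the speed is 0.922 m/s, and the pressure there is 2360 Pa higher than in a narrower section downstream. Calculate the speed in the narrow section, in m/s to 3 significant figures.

v₂ = 2.45 m/s

Horizontal Bernoulli: P₁ + ½ρv₁² = P₂ + ½ρv₂², so v₂² = v₁² + 2(P₁ − P₂)/ρ.
v₂ = √(0.922² + 2·2360/917) = √(0.850 + 5.15) = 2.45 m/s.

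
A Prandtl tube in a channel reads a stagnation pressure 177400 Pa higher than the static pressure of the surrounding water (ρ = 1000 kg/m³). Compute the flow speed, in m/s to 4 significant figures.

The dynamic pressure equals the rise in static pressure at the stagnation point: ΔP = ½ρv².
v = √(2ΔP/ρ) = √(2·177400/1000) = 18.84 m/s.

18.84 m/s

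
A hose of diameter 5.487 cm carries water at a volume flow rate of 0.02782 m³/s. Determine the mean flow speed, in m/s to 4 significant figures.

v ≈ 11.77 m/s

Q = 0.02782 m³/s = 0.02782 m³/s.
v = Q/A = 0.02782 / 0.002365 = 11.77 m/s.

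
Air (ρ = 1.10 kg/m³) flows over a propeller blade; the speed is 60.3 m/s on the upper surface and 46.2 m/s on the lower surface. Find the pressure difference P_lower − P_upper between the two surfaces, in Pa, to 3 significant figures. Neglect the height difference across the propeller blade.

The pressure is lower where the speed is higher: ΔP = ½ρ(v_up² − v_low²).
ΔP = ½·1.10·(60.3² − 46.2²) = 826 Pa.

ΔP = 826 Pa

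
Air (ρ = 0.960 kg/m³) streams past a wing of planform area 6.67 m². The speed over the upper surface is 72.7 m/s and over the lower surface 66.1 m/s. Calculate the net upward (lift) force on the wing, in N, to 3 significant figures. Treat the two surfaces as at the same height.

F = 2930 N

From P + ½ρv² = const at equal height, P_low − P_up = ½ρ(v_up² − v_low²).
ΔP = ½·0.960·(72.7² − 66.1²) = 440 Pa.
Lift = ΔP · A = 440 × 6.67 = 2930 N.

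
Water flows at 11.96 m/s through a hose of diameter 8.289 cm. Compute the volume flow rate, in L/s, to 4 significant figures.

Q = A·v = 0.005396 m² × 11.96 m/s = 0.06454 m³/s.
Converting: 0.06454 m³/s × 1000 = 64.54 L/s.

Q ≈ 64.54 L/s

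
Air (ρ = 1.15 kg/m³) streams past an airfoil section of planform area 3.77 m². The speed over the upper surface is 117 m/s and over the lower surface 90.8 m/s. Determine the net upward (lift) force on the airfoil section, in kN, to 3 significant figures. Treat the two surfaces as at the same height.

The faster flow above has the lower pressure; Bernoulli (same height) gives ΔP = ½ρ(v_up² − v_low²).
ΔP = ½·1.15·(117² − 90.8²) = 3130 Pa.
Lift = ΔP · A = 3130 × 3.77 = 11800 N.

F ≈ 11.8 kN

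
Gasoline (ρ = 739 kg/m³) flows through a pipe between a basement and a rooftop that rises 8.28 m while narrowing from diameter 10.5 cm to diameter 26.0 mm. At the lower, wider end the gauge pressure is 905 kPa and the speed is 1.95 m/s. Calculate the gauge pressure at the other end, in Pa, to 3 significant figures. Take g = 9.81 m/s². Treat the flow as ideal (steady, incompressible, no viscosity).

Mass conservation (A₁v₁ = A₂v₂) gives v₂ = 1.95 × 86.6/5.31 = 31.8 m/s.
Energy conservation along the streamline gives P₂ = P₁ − ½ρ(v₂² − v₁²) − ρg(h₂ − h₁).
P₂ = 905000 + ½·739·(1.95² − 31.8²) − 739·9.81·(+8.28) = 905000 + (-372000) − (60000) = 473000 Pa.

473000 Pa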